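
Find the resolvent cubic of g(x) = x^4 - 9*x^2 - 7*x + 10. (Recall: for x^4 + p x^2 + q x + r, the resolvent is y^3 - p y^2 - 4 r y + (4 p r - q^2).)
h(y) = y^3 + 9*y^2 - 40*y - 409

Identify coefficients: p = -9, q = -7, r = 10.
Plug into h(y) = y^3 - p y^2 - 4 r y + (4 p r - q^2):
  h(y) = y^3 - (-9) y^2 - 4*(10) y + (4*(-9)*(10) - (-7)^2)
       = y^3 + (9) y^2 + (-40) y + (-409).
Simplifying: h(y) = y^3 + 9*y^2 - 40*y - 409.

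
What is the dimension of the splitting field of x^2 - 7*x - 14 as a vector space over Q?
[K:Q] = 2

The discriminant of x^2 + (-7)*x + (-14) is b^2 - 4c = 49 - (-56) = 105. Since 105 is not a perfect square in Q, the polynomial is irreducible over Q. Its two roots generate a degree-2 extension, so [K:Q] = 2.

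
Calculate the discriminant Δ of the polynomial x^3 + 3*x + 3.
Δ = -351

For x^3 + a x^2 + b x + c the discriminant is Δ = 18 a b c - 4 a^3 c + a^2 b^2 - 4 b^3 - 27 c^2.
Plug a = 0, b = 3, c = 3:
  18*(0)*(3)*(3) - 4*(0)^3*(3) + (0)^2*(3)^2 - 4*(3)^3 - 27*(3)^2
  = 0 + (0) + 0 + (-108) + (-243)
  = -351.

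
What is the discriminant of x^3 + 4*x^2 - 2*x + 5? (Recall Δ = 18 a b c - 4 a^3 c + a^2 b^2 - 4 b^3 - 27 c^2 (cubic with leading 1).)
Δ = -2579

For x^3 + a x^2 + b x + c the discriminant is Δ = 18 a b c - 4 a^3 c + a^2 b^2 - 4 b^3 - 27 c^2.
Plug a = 4, b = -2, c = 5:
  18*(4)*(-2)*(5) - 4*(4)^3*(5) + (4)^2*(-2)^2 - 4*(-2)^3 - 27*(5)^2
  = -720 + (-1280) + 64 + (32) + (-675)
  = -2579.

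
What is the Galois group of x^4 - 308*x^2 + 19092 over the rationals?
Gal(K/Q) = V_4 (Klein four-group, Z/2Z × Z/2Z)

f factors as (x^2 - 222)(x^2 - 86), so the splitting field is K = Q(sqrt(222), sqrt(86)). The elements 222, 86, 19092 are all non-squares in Q, so sqrt(222) and sqrt(86) generate independent quadratic extensions. Thus [K:Q] = 4 and Gal(K/Q) is generated by the two order-2 automorphisms sqrt(222) ↦ -sqrt(222) and sqrt(86) ↦ -sqrt(86), giving V_4.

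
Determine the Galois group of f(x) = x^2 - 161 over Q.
Gal(K/Q) = Z/2Z (cyclic of order 2)

x^2 - 161 is irreducible over Q since 161 is not a rational square. The splitting field Q(sqrt(161)) has degree 2 over Q, and its unique nontrivial automorphism is sqrt(161) ↦ -sqrt(161). Hence Gal(Q(sqrt(161))/Q) = Z/2Z.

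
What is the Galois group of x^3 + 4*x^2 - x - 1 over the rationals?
Gal(K/Q) = S_3 (symmetric group of order 6)

Compute the discriminant of x^3 + (4)*x^2 + (-1)*x + (-1): Δ = 321. Since Δ is not a rational square, the Galois group is not contained in A_3; it must be the full S_3 (irreducibility of the cubic rules out anything smaller).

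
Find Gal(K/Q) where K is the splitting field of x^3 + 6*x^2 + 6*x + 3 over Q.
Gal(K/Q) = S_3 (symmetric group of order 6)

Compute the discriminant of x^3 + (6)*x^2 + (6)*x + (3): Δ = -459. Since Δ is not a rational square, the Galois group is not contained in A_3; it must be the full S_3 (irreducibility of the cubic rules out anything smaller).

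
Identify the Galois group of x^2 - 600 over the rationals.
Gal(K/Q) = Z/2Z (cyclic of order 2)

x^2 - 600 is irreducible over Q since 600 is not a rational square. The splitting field Q(sqrt(600)) has degree 2 over Q, and its unique nontrivial automorphism is sqrt(600) ↦ -sqrt(600). Hence Gal(Q(sqrt(600))/Q) = Z/2Z.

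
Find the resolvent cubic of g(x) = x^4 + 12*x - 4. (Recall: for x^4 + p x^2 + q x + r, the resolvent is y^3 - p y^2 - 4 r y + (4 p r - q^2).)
h(y) = y^3 + 16*y - 144

Identify coefficients: p = 0, q = 12, r = -4.
Plug into h(y) = y^3 - p y^2 - 4 r y + (4 p r - q^2):
  h(y) = y^3 - (0) y^2 - 4*(-4) y + (4*(0)*(-4) - (12)^2)
       = y^3 + (0) y^2 + (16) y + (-144).
Simplifying: h(y) = y^3 + 16*y - 144.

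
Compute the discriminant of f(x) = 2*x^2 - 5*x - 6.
Δ = 73

For a quadratic a x^2 + b x + c the discriminant is Δ = b^2 - 4ac = (-5)^2 - 4*(2)*(-6) = 25 - (-48) = 73.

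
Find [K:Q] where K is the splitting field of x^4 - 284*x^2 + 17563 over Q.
[K:Q] = 4

f factors as (x^2 - 193)(x^2 - 91); the splitting field is K = Q(sqrt(193), sqrt(91)). Since 193, 91, and 17563 are all non-squares in Q, the three subfields Q(sqrt(193)), Q(sqrt(91)), Q(sqrt(17563)) are distinct degree-2 extensions, so [K:Q] = 4 (Klein four Galois group).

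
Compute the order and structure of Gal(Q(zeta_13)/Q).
|Gal(Q(zeta_13)/Q)| = phi(13) = 12; group ≅ (Z/13Z)^* ≅ Z/12Z

The n-th cyclotomic polynomial Φ_13(x) is the minimal polynomial of zeta_13 over Q and has degree phi(13) = 12. So Q(zeta_13) is a degree-12 Galois extension with Galois group (Z/13Z)^*. (Z/13Z)^* is cyclic since 13 is an odd prime power (or 4). Hence Gal(Q(zeta_13)/Q) ≅ Z/12Z.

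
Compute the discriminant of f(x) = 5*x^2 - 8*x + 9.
Δ = -116

For a quadratic a x^2 + b x + c the discriminant is Δ = b^2 - 4ac = (-8)^2 - 4*(5)*(9) = 64 - (180) = -116.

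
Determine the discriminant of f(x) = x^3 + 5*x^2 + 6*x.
Δ = 36

For x^3 + a x^2 + b x + c the discriminant is Δ = 18 a b c - 4 a^3 c + a^2 b^2 - 4 b^3 - 27 c^2.
Plug a = 5, b = 6, c = 0:
  18*(5)*(6)*(0) - 4*(5)^3*(0) + (5)^2*(6)^2 - 4*(6)^3 - 27*(0)^2
  = 0 + (0) + 900 + (-864) + (0)
  = 36.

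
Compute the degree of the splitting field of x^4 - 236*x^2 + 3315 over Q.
[K:Q] = 4

f factors as (x^2 - 15)(x^2 - 221); the splitting field is K = Q(sqrt(15), sqrt(221)). Since 15, 221, and 3315 are all non-squares in Q, the three subfields Q(sqrt(15)), Q(sqrt(221)), Q(sqrt(3315)) are distinct degree-2 extensions, so [K:Q] = 4 (Klein four Galois group).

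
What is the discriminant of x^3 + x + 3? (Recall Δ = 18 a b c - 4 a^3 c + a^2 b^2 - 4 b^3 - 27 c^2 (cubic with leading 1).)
Δ = -247

For x^3 + a x^2 + b x + c the discriminant is Δ = 18 a b c - 4 a^3 c + a^2 b^2 - 4 b^3 - 27 c^2.
Plug a = 0, b = 1, c = 3:
  18*(0)*(1)*(3) - 4*(0)^3*(3) + (0)^2*(1)^2 - 4*(1)^3 - 27*(3)^2
  = 0 + (0) + 0 + (-4) + (-243)
  = -247.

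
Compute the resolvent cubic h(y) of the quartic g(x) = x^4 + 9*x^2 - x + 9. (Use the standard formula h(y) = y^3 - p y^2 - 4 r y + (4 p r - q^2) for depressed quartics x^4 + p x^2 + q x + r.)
h(y) = y^3 - 9*y^2 - 36*y + 323

Identify coefficients: p = 9, q = -1, r = 9.
Plug into h(y) = y^3 - p y^2 - 4 r y + (4 p r - q^2):
  h(y) = y^3 - (9) y^2 - 4*(9) y + (4*(9)*(9) - (-1)^2)
       = y^3 + (-9) y^2 + (-36) y + (323).
Simplifying: h(y) = y^3 - 9*y^2 - 36*y + 323.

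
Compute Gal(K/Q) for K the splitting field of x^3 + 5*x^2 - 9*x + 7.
Gal(K/Q) = S_3 (symmetric group of order 6)

Compute the discriminant of x^3 + (5)*x^2 + (-9)*x + (7): Δ = -5552. Since Δ is not a rational square, the Galois group is not contained in A_3; it must be the full S_3 (irreducibility of the cubic rules out anything smaller).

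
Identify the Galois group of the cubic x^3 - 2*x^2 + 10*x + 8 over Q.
Gal(K/Q) = S_3 (symmetric group of order 6)

Compute the discriminant of x^3 + (-2)*x^2 + (10)*x + (8): Δ = -7952. Since Δ is not a rational square, the Galois group is not contained in A_3; it must be the full S_3 (irreducibility of the cubic rules out anything smaller).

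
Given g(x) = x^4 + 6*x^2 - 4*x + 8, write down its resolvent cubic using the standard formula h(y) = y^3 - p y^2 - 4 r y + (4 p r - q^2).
h(y) = y^3 - 6*y^2 - 32*y + 176

Identify coefficients: p = 6, q = -4, r = 8.
Plug into h(y) = y^3 - p y^2 - 4 r y + (4 p r - q^2):
  h(y) = y^3 - (6) y^2 - 4*(8) y + (4*(6)*(8) - (-4)^2)
       = y^3 + (-6) y^2 + (-32) y + (176).
Simplifying: h(y) = y^3 - 6*y^2 - 32*y + 176.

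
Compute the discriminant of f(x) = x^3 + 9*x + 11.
Δ = -6183

For a depressed cubic x^3 + p x + q the discriminant is Δ = -4 p^3 - 27 q^2 = -4*(9)^3 - 27*(11)^2 = -2916 - 3267 = -6183.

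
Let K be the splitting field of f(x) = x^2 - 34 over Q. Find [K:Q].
[K:Q] = 2

The polynomial x^2 - 34 is irreducible over Q since 34 is not a perfect square. Its splitting field is Q(sqrt(34)), which has degree 2 over Q.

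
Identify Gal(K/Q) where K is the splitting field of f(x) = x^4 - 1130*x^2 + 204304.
Gal(K/Q) = Z/2Z (cyclic of order 2)

f factors as (x^2 - 904)(x^2 - 226), so the splitting field is K = Q(sqrt(904), sqrt(226)). The squarefree part of 904 is 226 and the squarefree part of 226 is also 226, so sqrt(904) and sqrt(226) are both rational multiples of sqrt(226). Hence Q(sqrt(904)) = Q(sqrt(226)) = Q(sqrt(226)), and the splitting field collapses to a single degree-2 extension with Galois group Z/2Z.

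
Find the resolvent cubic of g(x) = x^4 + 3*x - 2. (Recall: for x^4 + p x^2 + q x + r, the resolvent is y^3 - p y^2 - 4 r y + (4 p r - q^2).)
h(y) = y^3 + 8*y - 9

Identify coefficients: p = 0, q = 3, r = -2.
Plug into h(y) = y^3 - p y^2 - 4 r y + (4 p r - q^2):
  h(y) = y^3 - (0) y^2 - 4*(-2) y + (4*(0)*(-2) - (3)^2)
       = y^3 + (0) y^2 + (8) y + (-9).
Simplifying: h(y) = y^3 + 8*y - 9.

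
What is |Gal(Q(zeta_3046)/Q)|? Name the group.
|Gal(Q(zeta_3046)/Q)| = phi(3046) = 1522; group ≅ (Z/3046Z)^* ≅ Z/1522Z

The n-th cyclotomic polynomial Φ_3046(x) is the minimal polynomial of zeta_3046 over Q and has degree phi(3046) = 1522. So Q(zeta_3046) is a degree-1522 Galois extension with Galois group (Z/3046Z)^*. By CRT, (Z/3046Z)^* ≅ (Z/2Z)^* × (Z/1523Z)^*. Each prime-power unit group is (Z/2Z)^* ≅ trivial group (order 1); (Z/1523Z)^* ≅ Z/1522Z. Hence Gal(Q(zeta_3046)/Q) ≅ Z/1522Z.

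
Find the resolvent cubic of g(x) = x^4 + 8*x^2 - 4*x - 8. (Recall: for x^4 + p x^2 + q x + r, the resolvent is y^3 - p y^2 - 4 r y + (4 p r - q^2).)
h(y) = y^3 - 8*y^2 + 32*y - 272

Identify coefficients: p = 8, q = -4, r = -8.
Plug into h(y) = y^3 - p y^2 - 4 r y + (4 p r - q^2):
  h(y) = y^3 - (8) y^2 - 4*(-8) y + (4*(8)*(-8) - (-4)^2)
       = y^3 + (-8) y^2 + (32) y + (-272).
Simplifying: h(y) = y^3 - 8*y^2 + 32*y - 272.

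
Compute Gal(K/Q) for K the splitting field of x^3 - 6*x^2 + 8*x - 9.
Gal(K/Q) = S_3 (symmetric group of order 6)

Compute the discriminant of x^3 + (-6)*x^2 + (8)*x + (-9): Δ = -1931. Since Δ is not a rational square, the Galois group is not contained in A_3; it must be the full S_3 (irreducibility of the cubic rules out anything smaller).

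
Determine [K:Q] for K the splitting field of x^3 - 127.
[K:Q] = 6

x^3 - 127 has one real root r = 127^(1/3) and two complex roots r*zeta_3, r*zeta_3^2 where zeta_3 = e^(2*pi*i/3). The splitting field is Q(r, zeta_3). [Q(r):Q] = 3 and [Q(zeta_3):Q] = 2 with gcd = 1, so [Q(r, zeta_3):Q] = 3 * 2 = 6.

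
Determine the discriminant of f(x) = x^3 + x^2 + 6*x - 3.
Δ = -1383

For x^3 + a x^2 + b x + c the discriminant is Δ = 18 a b c - 4 a^3 c + a^2 b^2 - 4 b^3 - 27 c^2.
Plug a = 1, b = 6, c = -3:
  18*(1)*(6)*(-3) - 4*(1)^3*(-3) + (1)^2*(6)^2 - 4*(6)^3 - 27*(-3)^2
  = -324 + (12) + 36 + (-864) + (-243)
  = -1383.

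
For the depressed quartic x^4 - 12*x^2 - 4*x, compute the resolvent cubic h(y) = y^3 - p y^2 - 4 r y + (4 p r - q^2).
h(y) = y^3 + 12*y^2 - 16

Identify coefficients: p = -12, q = -4, r = 0.
Plug into h(y) = y^3 - p y^2 - 4 r y + (4 p r - q^2):
  h(y) = y^3 - (-12) y^2 - 4*(0) y + (4*(-12)*(0) - (-4)^2)
       = y^3 + (12) y^2 + (0) y + (-16).
Simplifying: h(y) = y^3 + 12*y^2 - 16.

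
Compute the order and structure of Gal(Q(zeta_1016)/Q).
|Gal(Q(zeta_1016)/Q)| = phi(1016) = 504; group ≅ (Z/1016Z)^* ≅ Z/2Z × Z/2Z × Z/126Z

The n-th cyclotomic polynomial Φ_1016(x) is the minimal polynomial of zeta_1016 over Q and has degree phi(1016) = 504. So Q(zeta_1016) is a degree-504 Galois extension with Galois group (Z/1016Z)^*. By CRT, (Z/1016Z)^* ≅ (Z/8Z)^* × (Z/127Z)^*. Each prime-power unit group is (Z/8Z)^* ≅ Z/2Z × Z/2Z; (Z/127Z)^* ≅ Z/126Z. Hence Gal(Q(zeta_1016)/Q) ≅ Z/2Z × Z/2Z × Z/126Z.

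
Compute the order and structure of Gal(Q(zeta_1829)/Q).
|Gal(Q(zeta_1829)/Q)| = phi(1829) = 1740; group ≅ (Z/1829Z)^* ≅ Z/30Z × Z/58Z

The n-th cyclotomic polynomial Φ_1829(x) is the minimal polynomial of zeta_1829 over Q and has degree phi(1829) = 1740. So Q(zeta_1829) is a degree-1740 Galois extension with Galois group (Z/1829Z)^*. By CRT, (Z/1829Z)^* ≅ (Z/31Z)^* × (Z/59Z)^*. Each prime-power unit group is (Z/31Z)^* ≅ Z/30Z; (Z/59Z)^* ≅ Z/58Z. Hence Gal(Q(zeta_1829)/Q) ≅ Z/30Z × Z/58Z.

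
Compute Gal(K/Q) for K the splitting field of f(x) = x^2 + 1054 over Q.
Gal(K/Q) = Z/2Z (cyclic of order 2)

x^2 + 1054 is irreducible over Q since -1054 is not a rational square. The splitting field Q(sqrt(-1054)) has degree 2 over Q, and its unique nontrivial automorphism is sqrt(-1054) ↦ -sqrt(-1054). Hence Gal(Q(sqrt(-1054))/Q) = Z/2Z.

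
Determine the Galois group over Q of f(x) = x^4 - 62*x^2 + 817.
Gal(K/Q) = V_4 (Klein four-group, Z/2Z × Z/2Z)

f factors as (x^2 - 19)(x^2 - 43), so the splitting field is K = Q(sqrt(19), sqrt(43)). The elements 19, 43, 817 are all non-squares in Q, so sqrt(19) and sqrt(43) generate independent quadratic extensions. Thus [K:Q] = 4 and Gal(K/Q) is generated by the two order-2 automorphisms sqrt(19) ↦ -sqrt(19) and sqrt(43) ↦ -sqrt(43), giving V_4.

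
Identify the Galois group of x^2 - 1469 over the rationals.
Gal(K/Q) = Z/2Z (cyclic of order 2)

x^2 - 1469 is irreducible over Q since 1469 is not a rational square. The splitting field Q(sqrt(1469)) has degree 2 over Q, and its unique nontrivial automorphism is sqrt(1469) ↦ -sqrt(1469). Hence Gal(Q(sqrt(1469))/Q) = Z/2Z.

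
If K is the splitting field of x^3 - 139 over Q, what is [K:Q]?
[K:Q] = 6

x^3 - 139 has one real root r = 139^(1/3) and two complex roots r*zeta_3, r*zeta_3^2 where zeta_3 = e^(2*pi*i/3). The splitting field is Q(r, zeta_3). [Q(r):Q] = 3 and [Q(zeta_3):Q] = 2 with gcd = 1, so [Q(r, zeta_3):Q] = 3 * 2 = 6.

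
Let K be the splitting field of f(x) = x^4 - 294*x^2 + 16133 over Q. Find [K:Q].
[K:Q] = 4

f factors as (x^2 - 221)(x^2 - 73); the splitting field is K = Q(sqrt(221), sqrt(73)). Since 221, 73, and 16133 are all non-squares in Q, the three subfields Q(sqrt(221)), Q(sqrt(73)), Q(sqrt(16133)) are distinct degree-2 extensions, so [K:Q] = 4 (Klein four Galois group).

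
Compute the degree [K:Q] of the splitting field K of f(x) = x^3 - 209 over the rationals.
[K:Q] = 6

x^3 - 209 has one real root r = 209^(1/3) and two complex roots r*zeta_3, r*zeta_3^2 where zeta_3 = e^(2*pi*i/3). The splitting field is Q(r, zeta_3). [Q(r):Q] = 3 and [Q(zeta_3):Q] = 2 with gcd = 1, so [Q(r, zeta_3):Q] = 3 * 2 = 6.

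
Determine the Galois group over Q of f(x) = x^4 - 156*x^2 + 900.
Gal(K/Q) = Z/2Z (cyclic of order 2)

f factors as (x^2 - 6)(x^2 - 150), so the splitting field is K = Q(sqrt(6), sqrt(150)). The squarefree part of 6 is 6 and the squarefree part of 150 is also 6, so sqrt(6) and sqrt(150) are both rational multiples of sqrt(6). Hence Q(sqrt(6)) = Q(sqrt(150)) = Q(sqrt(6)), and the splitting field collapses to a single degree-2 extension with Galois group Z/2Z.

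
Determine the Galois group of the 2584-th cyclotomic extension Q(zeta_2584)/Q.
|Gal(Q(zeta_2584)/Q)| = phi(2584) = 1152; group ≅ (Z/2584Z)^* ≅ Z/2Z × Z/2Z × Z/16Z × Z/18Z

The n-th cyclotomic polynomial Φ_2584(x) is the minimal polynomial of zeta_2584 over Q and has degree phi(2584) = 1152. So Q(zeta_2584) is a degree-1152 Galois extension with Galois group (Z/2584Z)^*. By CRT, (Z/2584Z)^* ≅ (Z/8Z)^* × (Z/17Z)^* × (Z/19Z)^*. Each prime-power unit group is (Z/8Z)^* ≅ Z/2Z × Z/2Z; (Z/17Z)^* ≅ Z/16Z; (Z/19Z)^* ≅ Z/18Z. Hence Gal(Q(zeta_2584)/Q) ≅ Z/2Z × Z/2Z × Z/16Z × Z/18Z.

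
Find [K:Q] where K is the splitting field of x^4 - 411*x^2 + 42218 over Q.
[K:Q] = 4

f factors as (x^2 - 209)(x^2 - 202); the splitting field is K = Q(sqrt(209), sqrt(202)). Since 209, 202, and 42218 are all non-squares in Q, the three subfields Q(sqrt(209)), Q(sqrt(202)), Q(sqrt(42218)) are distinct degree-2 extensions, so [K:Q] = 4 (Klein four Galois group).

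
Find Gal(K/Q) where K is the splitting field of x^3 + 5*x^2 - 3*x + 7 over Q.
Gal(K/Q) = S_3 (symmetric group of order 6)

Compute the discriminant of x^3 + (5)*x^2 + (-3)*x + (7): Δ = -6380. Since Δ is not a rational square, the Galois group is not contained in A_3; it must be the full S_3 (irreducibility of the cubic rules out anything smaller).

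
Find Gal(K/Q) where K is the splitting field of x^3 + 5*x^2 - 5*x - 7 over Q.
Gal(K/Q) = S_3 (symmetric group of order 6)

Compute the discriminant of x^3 + (5)*x^2 + (-5)*x + (-7): Δ = 6452. Since Δ is not a rational square, the Galois group is not contained in A_3; it must be the full S_3 (irreducibility of the cubic rules out anything smaller).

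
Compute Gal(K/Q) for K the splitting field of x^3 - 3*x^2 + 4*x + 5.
Gal(K/Q) = S_3 (symmetric group of order 6)

Compute the discriminant of x^3 + (-3)*x^2 + (4)*x + (5): Δ = -1327. Since Δ is not a rational square, the Galois group is not contained in A_3; it must be the full S_3 (irreducibility of the cubic rules out anything smaller).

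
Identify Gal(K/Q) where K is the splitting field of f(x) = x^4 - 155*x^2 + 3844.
Gal(K/Q) = Z/2Z (cyclic of order 2)

f factors as (x^2 - 31)(x^2 - 124), so the splitting field is K = Q(sqrt(31), sqrt(124)). The squarefree part of 31 is 31 and the squarefree part of 124 is also 31, so sqrt(31) and sqrt(124) are both rational multiples of sqrt(31). Hence Q(sqrt(31)) = Q(sqrt(124)) = Q(sqrt(31)), and the splitting field collapses to a single degree-2 extension with Galois group Z/2Z.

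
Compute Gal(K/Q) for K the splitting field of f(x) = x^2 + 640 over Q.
Gal(K/Q) = Z/2Z (cyclic of order 2)

x^2 + 640 is irreducible over Q since -640 is not a rational square. The splitting field Q(sqrt(-640)) has degree 2 over Q, and its unique nontrivial automorphism is sqrt(-640) ↦ -sqrt(-640). Hence Gal(Q(sqrt(-640))/Q) = Z/2Z.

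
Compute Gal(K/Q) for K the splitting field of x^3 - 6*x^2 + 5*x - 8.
Gal(K/Q) = S_3 (symmetric group of order 6)

Compute the discriminant of x^3 + (-6)*x^2 + (5)*x + (-8): Δ = -3920. Since Δ is not a rational square, the Galois group is not contained in A_3; it must be the full S_3 (irreducibility of the cubic rules out anything smaller).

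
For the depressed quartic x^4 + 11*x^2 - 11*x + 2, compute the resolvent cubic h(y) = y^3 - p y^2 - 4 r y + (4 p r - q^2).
h(y) = y^3 - 11*y^2 - 8*y - 33

Identify coefficients: p = 11, q = -11, r = 2.
Plug into h(y) = y^3 - p y^2 - 4 r y + (4 p r - q^2):
  h(y) = y^3 - (11) y^2 - 4*(2) y + (4*(11)*(2) - (-11)^2)
       = y^3 + (-11) y^2 + (-8) y + (-33).
Simplifying: h(y) = y^3 - 11*y^2 - 8*y - 33.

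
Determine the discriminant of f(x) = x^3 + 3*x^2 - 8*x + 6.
Δ = -1588

For x^3 + a x^2 + b x + c the discriminant is Δ = 18 a b c - 4 a^3 c + a^2 b^2 - 4 b^3 - 27 c^2.
Plug a = 3, b = -8, c = 6:
  18*(3)*(-8)*(6) - 4*(3)^3*(6) + (3)^2*(-8)^2 - 4*(-8)^3 - 27*(6)^2
  = -2592 + (-648) + 576 + (2048) + (-972)
  = -1588.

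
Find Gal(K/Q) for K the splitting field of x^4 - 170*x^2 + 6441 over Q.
Gal(K/Q) = V_4 (Klein four-group, Z/2Z × Z/2Z)

f factors as (x^2 - 113)(x^2 - 57), so the splitting field is K = Q(sqrt(113), sqrt(57)). The elements 113, 57, 6441 are all non-squares in Q, so sqrt(113) and sqrt(57) generate independent quadratic extensions. Thus [K:Q] = 4 and Gal(K/Q) is generated by the two order-2 automorphisms sqrt(113) ↦ -sqrt(113) and sqrt(57) ↦ -sqrt(57), giving V_4.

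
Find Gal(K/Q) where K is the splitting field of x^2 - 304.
Gal(K/Q) = Z/2Z (cyclic of order 2)

x^2 - 304 is irreducible over Q since 304 is not a rational square. The splitting field Q(sqrt(304)) has degree 2 over Q, and its unique nontrivial automorphism is sqrt(304) ↦ -sqrt(304). Hence Gal(Q(sqrt(304))/Q) = Z/2Z.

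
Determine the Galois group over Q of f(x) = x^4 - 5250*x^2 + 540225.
Gal(K/Q) = Z/2Z (cyclic of order 2)

f factors as (x^2 - 105)(x^2 - 5145), so the splitting field is K = Q(sqrt(105), sqrt(5145)). The squarefree part of 105 is 105 and the squarefree part of 5145 is also 105, so sqrt(105) and sqrt(5145) are both rational multiples of sqrt(105). Hence Q(sqrt(105)) = Q(sqrt(5145)) = Q(sqrt(105)), and the splitting field collapses to a single degree-2 extension with Galois group Z/2Z.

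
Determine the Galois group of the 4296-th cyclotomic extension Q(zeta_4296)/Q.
|Gal(Q(zeta_4296)/Q)| = phi(4296) = 1424; group ≅ (Z/4296Z)^* ≅ Z/2Z × Z/2Z × Z/2Z × Z/178Z

The n-th cyclotomic polynomial Φ_4296(x) is the minimal polynomial of zeta_4296 over Q and has degree phi(4296) = 1424. So Q(zeta_4296) is a degree-1424 Galois extension with Galois group (Z/4296Z)^*. By CRT, (Z/4296Z)^* ≅ (Z/8Z)^* × (Z/3Z)^* × (Z/179Z)^*. Each prime-power unit group is (Z/8Z)^* ≅ Z/2Z × Z/2Z; (Z/3Z)^* ≅ Z/2Z; (Z/179Z)^* ≅ Z/178Z. Hence Gal(Q(zeta_4296)/Q) ≅ Z/2Z × Z/2Z × Z/2Z × Z/178Z.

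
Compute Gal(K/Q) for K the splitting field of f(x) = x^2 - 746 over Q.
Gal(K/Q) = Z/2Z (cyclic of order 2)

x^2 - 746 is irreducible over Q since 746 is not a rational square. The splitting field Q(sqrt(746)) has degree 2 over Q, and its unique nontrivial automorphism is sqrt(746) ↦ -sqrt(746). Hence Gal(Q(sqrt(746))/Q) = Z/2Z.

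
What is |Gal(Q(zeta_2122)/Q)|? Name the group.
|Gal(Q(zeta_2122)/Q)| = phi(2122) = 1060; group ≅ (Z/2122Z)^* ≅ Z/1060Z

The n-th cyclotomic polynomial Φ_2122(x) is the minimal polynomial of zeta_2122 over Q and has degree phi(2122) = 1060. So Q(zeta_2122) is a degree-1060 Galois extension with Galois group (Z/2122Z)^*. By CRT, (Z/2122Z)^* ≅ (Z/2Z)^* × (Z/1061Z)^*. Each prime-power unit group is (Z/2Z)^* ≅ trivial group (order 1); (Z/1061Z)^* ≅ Z/1060Z. Hence Gal(Q(zeta_2122)/Q) ≅ Z/1060Z.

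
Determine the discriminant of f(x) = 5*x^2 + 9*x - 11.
Δ = 301

For a quadratic a x^2 + b x + c the discriminant is Δ = b^2 - 4ac = (9)^2 - 4*(5)*(-11) = 81 - (-220) = 301.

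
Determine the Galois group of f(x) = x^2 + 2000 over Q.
Gal(K/Q) = Z/2Z (cyclic of order 2)

x^2 + 2000 is irreducible over Q since -2000 is not a rational square. The splitting field Q(sqrt(-2000)) has degree 2 over Q, and its unique nontrivial automorphism is sqrt(-2000) ↦ -sqrt(-2000). Hence Gal(Q(sqrt(-2000))/Q) = Z/2Z.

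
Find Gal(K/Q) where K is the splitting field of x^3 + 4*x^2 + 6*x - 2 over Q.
Gal(K/Q) = S_3 (symmetric group of order 6)

Compute the discriminant of x^3 + (4)*x^2 + (6)*x + (-2): Δ = -748. Since Δ is not a rational square, the Galois group is not contained in A_3; it must be the full S_3 (irreducibility of the cubic rules out anything smaller).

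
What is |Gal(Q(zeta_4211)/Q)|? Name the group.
|Gal(Q(zeta_4211)/Q)| = phi(4211) = 4210; group ≅ (Z/4211Z)^* ≅ Z/4210Z

The n-th cyclotomic polynomial Φ_4211(x) is the minimal polynomial of zeta_4211 over Q and has degree phi(4211) = 4210. So Q(zeta_4211) is a degree-4210 Galois extension with Galois group (Z/4211Z)^*. (Z/4211Z)^* is cyclic since 4211 is an odd prime power (or 4). Hence Gal(Q(zeta_4211)/Q) ≅ Z/4210Z.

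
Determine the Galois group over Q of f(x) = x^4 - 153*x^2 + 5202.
Gal(K/Q) = V_4 (Klein four-group, Z/2Z × Z/2Z)

f factors as (x^2 - 102)(x^2 - 51), so the splitting field is K = Q(sqrt(102), sqrt(51)). The elements 102, 51, 5202 are all non-squares in Q, so sqrt(102) and sqrt(51) generate independent quadratic extensions. Thus [K:Q] = 4 and Gal(K/Q) is generated by the two order-2 automorphisms sqrt(102) ↦ -sqrt(102) and sqrt(51) ↦ -sqrt(51), giving V_4.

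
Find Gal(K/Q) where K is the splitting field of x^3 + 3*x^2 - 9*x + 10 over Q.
Gal(K/Q) = S_3 (symmetric group of order 6)

Compute the discriminant of x^3 + (3)*x^2 + (-9)*x + (10): Δ = -4995. Since Δ is not a rational square, the Galois group is not contained in A_3; it must be the full S_3 (irreducibility of the cubic rules out anything smaller).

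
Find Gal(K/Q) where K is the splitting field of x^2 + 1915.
Gal(K/Q) = Z/2Z (cyclic of order 2)

x^2 + 1915 is irreducible over Q since -1915 is not a rational square. The splitting field Q(sqrt(-1915)) has degree 2 over Q, and its unique nontrivial automorphism is sqrt(-1915) ↦ -sqrt(-1915). Hence Gal(Q(sqrt(-1915))/Q) = Z/2Z.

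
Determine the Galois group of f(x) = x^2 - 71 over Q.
Gal(K/Q) = Z/2Z (cyclic of order 2)

x^2 - 71 is irreducible over Q since 71 is not a rational square. The splitting field Q(sqrt(71)) has degree 2 over Q, and its unique nontrivial automorphism is sqrt(71) ↦ -sqrt(71). Hence Gal(Q(sqrt(71))/Q) = Z/2Z.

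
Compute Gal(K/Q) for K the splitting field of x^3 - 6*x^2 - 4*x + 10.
Gal(K/Q) = S_3 (symmetric group of order 6)

Compute the discriminant of x^3 + (-6)*x^2 + (-4)*x + (10): Δ = 11092. Since Δ is not a rational square, the Galois group is not contained in A_3; it must be the full S_3 (irreducibility of the cubic rules out anything smaller).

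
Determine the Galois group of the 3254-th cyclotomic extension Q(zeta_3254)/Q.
|Gal(Q(zeta_3254)/Q)| = phi(3254) = 1626; group ≅ (Z/3254Z)^* ≅ Z/1626Z

The n-th cyclotomic polynomial Φ_3254(x) is the minimal polynomial of zeta_3254 over Q and has degree phi(3254) = 1626. So Q(zeta_3254) is a degree-1626 Galois extension with Galois group (Z/3254Z)^*. By CRT, (Z/3254Z)^* ≅ (Z/2Z)^* × (Z/1627Z)^*. Each prime-power unit group is (Z/2Z)^* ≅ trivial group (order 1); (Z/1627Z)^* ≅ Z/1626Z. Hence Gal(Q(zeta_3254)/Q) ≅ Z/1626Z.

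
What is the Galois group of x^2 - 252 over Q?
Gal(K/Q) = Z/2Z (cyclic of order 2)

x^2 - 252 is irreducible over Q since 252 is not a rational square. The splitting field Q(sqrt(252)) has degree 2 over Q, and its unique nontrivial automorphism is sqrt(252) ↦ -sqrt(252). Hence Gal(Q(sqrt(252))/Q) = Z/2Z.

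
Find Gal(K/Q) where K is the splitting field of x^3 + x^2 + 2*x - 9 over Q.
Gal(K/Q) = S_3 (symmetric group of order 6)

Compute the discriminant of x^3 + (1)*x^2 + (2)*x + (-9): Δ = -2503. Since Δ is not a rational square, the Galois group is not contained in A_3; it must be the full S_3 (irreducibility of the cubic rules out anything smaller).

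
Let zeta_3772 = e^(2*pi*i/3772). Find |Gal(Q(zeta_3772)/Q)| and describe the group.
|Gal(Q(zeta_3772)/Q)| = phi(3772) = 1760; group ≅ (Z/3772Z)^* ≅ Z/2Z × Z/22Z × Z/40Z

The n-th cyclotomic polynomial Φ_3772(x) is the minimal polynomial of zeta_3772 over Q and has degree phi(3772) = 1760. So Q(zeta_3772) is a degree-1760 Galois extension with Galois group (Z/3772Z)^*. By CRT, (Z/3772Z)^* ≅ (Z/4Z)^* × (Z/23Z)^* × (Z/41Z)^*. Each prime-power unit group is (Z/4Z)^* ≅ Z/2Z; (Z/23Z)^* ≅ Z/22Z; (Z/41Z)^* ≅ Z/40Z. Hence Gal(Q(zeta_3772)/Q) ≅ Z/2Z × Z/22Z × Z/40Z.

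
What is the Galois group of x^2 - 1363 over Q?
Gal(K/Q) = Z/2Z (cyclic of order 2)

x^2 - 1363 is irreducible over Q since 1363 is not a rational square. The splitting field Q(sqrt(1363)) has degree 2 over Q, and its unique nontrivial automorphism is sqrt(1363) ↦ -sqrt(1363). Hence Gal(Q(sqrt(1363))/Q) = Z/2Z.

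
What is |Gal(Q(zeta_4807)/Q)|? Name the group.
|Gal(Q(zeta_4807)/Q)| = phi(4807) = 3960; group ≅ (Z/4807Z)^* ≅ Z/10Z × Z/18Z × Z/22Z

The n-th cyclotomic polynomial Φ_4807(x) is the minimal polynomial of zeta_4807 over Q and has degree phi(4807) = 3960. So Q(zeta_4807) is a degree-3960 Galois extension with Galois group (Z/4807Z)^*. By CRT, (Z/4807Z)^* ≅ (Z/11Z)^* × (Z/19Z)^* × (Z/23Z)^*. Each prime-power unit group is (Z/11Z)^* ≅ Z/10Z; (Z/19Z)^* ≅ Z/18Z; (Z/23Z)^* ≅ Z/22Z. Hence Gal(Q(zeta_4807)/Q) ≅ Z/10Z × Z/18Z × Z/22Z.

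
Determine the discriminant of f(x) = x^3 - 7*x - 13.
Δ = -3191

For a depressed cubic x^3 + p x + q the discriminant is Δ = -4 p^3 - 27 q^2 = -4*(-7)^3 - 27*(-13)^2 = 1372 - 4563 = -3191.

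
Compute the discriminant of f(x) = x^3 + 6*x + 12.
Δ = -4752

For a depressed cubic x^3 + p x + q the discriminant is Δ = -4 p^3 - 27 q^2 = -4*(6)^3 - 27*(12)^2 = -864 - 3888 = -4752.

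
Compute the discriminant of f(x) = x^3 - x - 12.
Δ = -3884

For a depressed cubic x^3 + p x + q the discriminant is Δ = -4 p^3 - 27 q^2 = -4*(-1)^3 - 27*(-12)^2 = 4 - 3888 = -3884.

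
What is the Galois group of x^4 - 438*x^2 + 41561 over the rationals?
Gal(K/Q) = V_4 (Klein four-group, Z/2Z × Z/2Z)

f factors as (x^2 - 299)(x^2 - 139), so the splitting field is K = Q(sqrt(299), sqrt(139)). The elements 299, 139, 41561 are all non-squares in Q, so sqrt(299) and sqrt(139) generate independent quadratic extensions. Thus [K:Q] = 4 and Gal(K/Q) is generated by the two order-2 automorphisms sqrt(299) ↦ -sqrt(299) and sqrt(139) ↦ -sqrt(139), giving V_4.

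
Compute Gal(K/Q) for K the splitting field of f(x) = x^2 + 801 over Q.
Gal(K/Q) = Z/2Z (cyclic of order 2)

x^2 + 801 is irreducible over Q since -801 is not a rational square. The splitting field Q(sqrt(-801)) has degree 2 over Q, and its unique nontrivial automorphism is sqrt(-801) ↦ -sqrt(-801). Hence Gal(Q(sqrt(-801))/Q) = Z/2Z.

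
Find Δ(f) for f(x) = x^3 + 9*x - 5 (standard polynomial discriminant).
Δ = -3591

For a depressed cubic x^3 + p x + q the discriminant is Δ = -4 p^3 - 27 q^2 = -4*(9)^3 - 27*(-5)^2 = -2916 - 675 = -3591.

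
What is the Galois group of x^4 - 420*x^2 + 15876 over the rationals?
Gal(K/Q) = Z/2Z (cyclic of order 2)

f factors as (x^2 - 378)(x^2 - 42), so the splitting field is K = Q(sqrt(378), sqrt(42)). The squarefree part of 378 is 42 and the squarefree part of 42 is also 42, so sqrt(378) and sqrt(42) are both rational multiples of sqrt(42). Hence Q(sqrt(378)) = Q(sqrt(42)) = Q(sqrt(42)), and the splitting field collapses to a single degree-2 extension with Galois group Z/2Z.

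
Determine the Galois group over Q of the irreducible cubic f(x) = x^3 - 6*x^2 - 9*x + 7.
Gal(K/Q) = S_3 (symmetric group of order 6)

Compute the discriminant of x^3 + (-6)*x^2 + (-9)*x + (7): Δ = 17361. Since Δ is not a rational square, the Galois group is not contained in A_3; it must be the full S_3 (irreducibility of the cubic rules out anything smaller).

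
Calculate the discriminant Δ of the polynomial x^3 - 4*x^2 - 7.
Δ = -3115

For x^3 + a x^2 + b x + c the discriminant is Δ = 18 a b c - 4 a^3 c + a^2 b^2 - 4 b^3 - 27 c^2.
Plug a = -4, b = 0, c = -7:
  18*(-4)*(0)*(-7) - 4*(-4)^3*(-7) + (-4)^2*(0)^2 - 4*(0)^3 - 27*(-7)^2
  = 0 + (-1792) + 0 + (0) + (-1323)
  = -3115.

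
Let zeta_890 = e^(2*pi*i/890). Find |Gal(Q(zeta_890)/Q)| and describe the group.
|Gal(Q(zeta_890)/Q)| = phi(890) = 352; group ≅ (Z/890Z)^* ≅ Z/4Z × Z/88Z

The n-th cyclotomic polynomial Φ_890(x) is the minimal polynomial of zeta_890 over Q and has degree phi(890) = 352. So Q(zeta_890) is a degree-352 Galois extension with Galois group (Z/890Z)^*. By CRT, (Z/890Z)^* ≅ (Z/2Z)^* × (Z/5Z)^* × (Z/89Z)^*. Each prime-power unit group is (Z/2Z)^* ≅ trivial group (order 1); (Z/5Z)^* ≅ Z/4Z; (Z/89Z)^* ≅ Z/88Z. Hence Gal(Q(zeta_890)/Q) ≅ Z/4Z × Z/88Z.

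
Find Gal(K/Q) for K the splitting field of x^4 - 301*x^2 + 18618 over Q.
Gal(K/Q) = V_4 (Klein four-group, Z/2Z × Z/2Z)

f factors as (x^2 - 87)(x^2 - 214), so the splitting field is K = Q(sqrt(87), sqrt(214)). The elements 87, 214, 18618 are all non-squares in Q, so sqrt(87) and sqrt(214) generate independent quadratic extensions. Thus [K:Q] = 4 and Gal(K/Q) is generated by the two order-2 automorphisms sqrt(87) ↦ -sqrt(87) and sqrt(214) ↦ -sqrt(214), giving V_4.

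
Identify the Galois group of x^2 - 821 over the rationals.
Gal(K/Q) = Z/2Z (cyclic of order 2)

x^2 - 821 is irreducible over Q since 821 is not a rational square. The splitting field Q(sqrt(821)) has degree 2 over Q, and its unique nontrivial automorphism is sqrt(821) ↦ -sqrt(821). Hence Gal(Q(sqrt(821))/Q) = Z/2Z.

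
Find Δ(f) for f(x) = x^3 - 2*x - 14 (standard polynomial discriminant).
Δ = -5260

For a depressed cubic x^3 + p x + q the discriminant is Δ = -4 p^3 - 27 q^2 = -4*(-2)^3 - 27*(-14)^2 = 32 - 5292 = -5260.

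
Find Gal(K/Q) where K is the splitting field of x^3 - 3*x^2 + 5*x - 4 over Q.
Gal(K/Q) = S_3 (symmetric group of order 6)

Compute the discriminant of x^3 + (-3)*x^2 + (5)*x + (-4): Δ = -59. Since Δ is not a rational square, the Galois group is not contained in A_3; it must be the full S_3 (irreducibility of the cubic rules out anything smaller).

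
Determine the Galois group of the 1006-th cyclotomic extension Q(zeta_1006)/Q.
|Gal(Q(zeta_1006)/Q)| = phi(1006) = 502; group ≅ (Z/1006Z)^* ≅ Z/502Z

The n-th cyclotomic polynomial Φ_1006(x) is the minimal polynomial of zeta_1006 over Q and has degree phi(1006) = 502. So Q(zeta_1006) is a degree-502 Galois extension with Galois group (Z/1006Z)^*. By CRT, (Z/1006Z)^* ≅ (Z/2Z)^* × (Z/503Z)^*. Each prime-power unit group is (Z/2Z)^* ≅ trivial group (order 1); (Z/503Z)^* ≅ Z/502Z. Hence Gal(Q(zeta_1006)/Q) ≅ Z/502Z.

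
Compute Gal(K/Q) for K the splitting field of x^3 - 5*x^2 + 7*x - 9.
Gal(K/Q) = S_3 (symmetric group of order 6)

Compute the discriminant of x^3 + (-5)*x^2 + (7)*x + (-9): Δ = -1164. Since Δ is not a rational square, the Galois group is not contained in A_3; it must be the full S_3 (irreducibility of the cubic rules out anything smaller).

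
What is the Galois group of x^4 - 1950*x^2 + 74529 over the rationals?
Gal(K/Q) = Z/2Z (cyclic of order 2)

f factors as (x^2 - 39)(x^2 - 1911), so the splitting field is K = Q(sqrt(39), sqrt(1911)). The squarefree part of 39 is 39 and the squarefree part of 1911 is also 39, so sqrt(39) and sqrt(1911) are both rational multiples of sqrt(39). Hence Q(sqrt(39)) = Q(sqrt(1911)) = Q(sqrt(39)), and the splitting field collapses to a single degree-2 extension with Galois group Z/2Z.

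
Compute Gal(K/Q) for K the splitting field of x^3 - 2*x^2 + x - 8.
Gal(K/Q) = S_3 (symmetric group of order 6)

Compute the discriminant of x^3 + (-2)*x^2 + (1)*x + (-8): Δ = -1696. Since Δ is not a rational square, the Galois group is not contained in A_3; it must be the full S_3 (irreducibility of the cubic rules out anything smaller).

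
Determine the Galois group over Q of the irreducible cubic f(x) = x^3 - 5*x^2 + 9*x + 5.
Gal(K/Q) = S_3 (symmetric group of order 6)

Compute the discriminant of x^3 + (-5)*x^2 + (9)*x + (5): Δ = -3116. Since Δ is not a rational square, the Galois group is not contained in A_3; it must be the full S_3 (irreducibility of the cubic rules out anything smaller).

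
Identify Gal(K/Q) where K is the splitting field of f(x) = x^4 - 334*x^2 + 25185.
Gal(K/Q) = V_4 (Klein four-group, Z/2Z × Z/2Z)

f factors as (x^2 - 219)(x^2 - 115), so the splitting field is K = Q(sqrt(219), sqrt(115)). The elements 219, 115, 25185 are all non-squares in Q, so sqrt(219) and sqrt(115) generate independent quadratic extensions. Thus [K:Q] = 4 and Gal(K/Q) is generated by the two order-2 automorphisms sqrt(219) ↦ -sqrt(219) and sqrt(115) ↦ -sqrt(115), giving V_4.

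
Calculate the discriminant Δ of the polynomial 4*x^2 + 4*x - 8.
Δ = 144

For a quadratic a x^2 + b x + c the discriminant is Δ = b^2 - 4ac = (4)^2 - 4*(4)*(-8) = 16 - (-128) = 144.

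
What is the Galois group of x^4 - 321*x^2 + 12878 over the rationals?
Gal(K/Q) = V_4 (Klein four-group, Z/2Z × Z/2Z)

f factors as (x^2 - 47)(x^2 - 274), so the splitting field is K = Q(sqrt(47), sqrt(274)). The elements 47, 274, 12878 are all non-squares in Q, so sqrt(47) and sqrt(274) generate independent quadratic extensions. Thus [K:Q] = 4 and Gal(K/Q) is generated by the two order-2 automorphisms sqrt(47) ↦ -sqrt(47) and sqrt(274) ↦ -sqrt(274), giving V_4.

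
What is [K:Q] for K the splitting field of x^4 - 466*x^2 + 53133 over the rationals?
[K:Q] = 4

f factors as (x^2 - 267)(x^2 - 199); the splitting field is K = Q(sqrt(267), sqrt(199)). Since 267, 199, and 53133 are all non-squares in Q, the three subfields Q(sqrt(267)), Q(sqrt(199)), Q(sqrt(53133)) are distinct degree-2 extensions, so [K:Q] = 4 (Klein four Galois group).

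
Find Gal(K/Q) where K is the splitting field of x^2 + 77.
Gal(K/Q) = Z/2Z (cyclic of order 2)

x^2 + 77 is irreducible over Q since -77 is not a rational square. The splitting field Q(sqrt(-77)) has degree 2 over Q, and its unique nontrivial automorphism is sqrt(-77) ↦ -sqrt(-77). Hence Gal(Q(sqrt(-77))/Q) = Z/2Z.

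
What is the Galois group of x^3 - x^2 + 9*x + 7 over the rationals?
Gal(K/Q) = S_3 (symmetric group of order 6)

Compute the discriminant of x^3 + (-1)*x^2 + (9)*x + (7): Δ = -5264. Since Δ is not a rational square, the Galois group is not contained in A_3; it must be the full S_3 (irreducibility of the cubic rules out anything smaller).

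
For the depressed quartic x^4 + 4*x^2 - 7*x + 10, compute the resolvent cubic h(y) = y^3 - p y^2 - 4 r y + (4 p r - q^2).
h(y) = y^3 - 4*y^2 - 40*y + 111

Identify coefficients: p = 4, q = -7, r = 10.
Plug into h(y) = y^3 - p y^2 - 4 r y + (4 p r - q^2):
  h(y) = y^3 - (4) y^2 - 4*(10) y + (4*(4)*(10) - (-7)^2)
       = y^3 + (-4) y^2 + (-40) y + (111).
Simplifying: h(y) = y^3 - 4*y^2 - 40*y + 111.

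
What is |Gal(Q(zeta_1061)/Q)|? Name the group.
|Gal(Q(zeta_1061)/Q)| = phi(1061) = 1060; group ≅ (Z/1061Z)^* ≅ Z/1060Z

The n-th cyclotomic polynomial Φ_1061(x) is the minimal polynomial of zeta_1061 over Q and has degree phi(1061) = 1060. So Q(zeta_1061) is a degree-1060 Galois extension with Galois group (Z/1061Z)^*. (Z/1061Z)^* is cyclic since 1061 is an odd prime power (or 4). Hence Gal(Q(zeta_1061)/Q) ≅ Z/1060Z.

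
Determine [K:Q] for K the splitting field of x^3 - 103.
[K:Q] = 6

x^3 - 103 has one real root r = 103^(1/3) and two complex roots r*zeta_3, r*zeta_3^2 where zeta_3 = e^(2*pi*i/3). The splitting field is Q(r, zeta_3). [Q(r):Q] = 3 and [Q(zeta_3):Q] = 2 with gcd = 1, so [Q(r, zeta_3):Q] = 3 * 2 = 6.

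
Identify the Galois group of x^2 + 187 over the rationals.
Gal(K/Q) = Z/2Z (cyclic of order 2)

x^2 + 187 is irreducible over Q since -187 is not a rational square. The splitting field Q(sqrt(-187)) has degree 2 over Q, and its unique nontrivial automorphism is sqrt(-187) ↦ -sqrt(-187). Hence Gal(Q(sqrt(-187))/Q) = Z/2Z.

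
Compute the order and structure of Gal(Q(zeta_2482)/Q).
|Gal(Q(zeta_2482)/Q)| = phi(2482) = 1152; group ≅ (Z/2482Z)^* ≅ Z/16Z × Z/72Z

The n-th cyclotomic polynomial Φ_2482(x) is the minimal polynomial of zeta_2482 over Q and has degree phi(2482) = 1152. So Q(zeta_2482) is a degree-1152 Galois extension with Galois group (Z/2482Z)^*. By CRT, (Z/2482Z)^* ≅ (Z/2Z)^* × (Z/17Z)^* × (Z/73Z)^*. Each prime-power unit group is (Z/2Z)^* ≅ trivial group (order 1); (Z/17Z)^* ≅ Z/16Z; (Z/73Z)^* ≅ Z/72Z. Hence Gal(Q(zeta_2482)/Q) ≅ Z/16Z × Z/72Z.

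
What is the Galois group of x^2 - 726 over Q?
Gal(K/Q) = Z/2Z (cyclic of order 2)

x^2 - 726 is irreducible over Q since 726 is not a rational square. The splitting field Q(sqrt(726)) has degree 2 over Q, and its unique nontrivial automorphism is sqrt(726) ↦ -sqrt(726). Hence Gal(Q(sqrt(726))/Q) = Z/2Z.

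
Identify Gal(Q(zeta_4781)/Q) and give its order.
|Gal(Q(zeta_4781)/Q)| = phi(4781) = 4092; group ≅ (Z/4781Z)^* ≅ Z/6Z × Z/682Z

The n-th cyclotomic polynomial Φ_4781(x) is the minimal polynomial of zeta_4781 over Q and has degree phi(4781) = 4092. So Q(zeta_4781) is a degree-4092 Galois extension with Galois group (Z/4781Z)^*. By CRT, (Z/4781Z)^* ≅ (Z/7Z)^* × (Z/683Z)^*. Each prime-power unit group is (Z/7Z)^* ≅ Z/6Z; (Z/683Z)^* ≅ Z/682Z. Hence Gal(Q(zeta_4781)/Q) ≅ Z/6Z × Z/682Z.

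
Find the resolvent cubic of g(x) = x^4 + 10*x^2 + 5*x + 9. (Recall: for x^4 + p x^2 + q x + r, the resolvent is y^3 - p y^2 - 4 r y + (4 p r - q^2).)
h(y) = y^3 - 10*y^2 - 36*y + 335

Identify coefficients: p = 10, q = 5, r = 9.
Plug into h(y) = y^3 - p y^2 - 4 r y + (4 p r - q^2):
  h(y) = y^3 - (10) y^2 - 4*(9) y + (4*(10)*(9) - (5)^2)
       = y^3 + (-10) y^2 + (-36) y + (335).
Simplifying: h(y) = y^3 - 10*y^2 - 36*y + 335.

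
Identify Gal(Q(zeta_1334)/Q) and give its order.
|Gal(Q(zeta_1334)/Q)| = phi(1334) = 616; group ≅ (Z/1334Z)^* ≅ Z/22Z × Z/28Z

The n-th cyclotomic polynomial Φ_1334(x) is the minimal polynomial of zeta_1334 over Q and has degree phi(1334) = 616. So Q(zeta_1334) is a degree-616 Galois extension with Galois group (Z/1334Z)^*. By CRT, (Z/1334Z)^* ≅ (Z/2Z)^* × (Z/23Z)^* × (Z/29Z)^*. Each prime-power unit group is (Z/2Z)^* ≅ trivial group (order 1); (Z/23Z)^* ≅ Z/22Z; (Z/29Z)^* ≅ Z/28Z. Hence Gal(Q(zeta_1334)/Q) ≅ Z/22Z × Z/28Z.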